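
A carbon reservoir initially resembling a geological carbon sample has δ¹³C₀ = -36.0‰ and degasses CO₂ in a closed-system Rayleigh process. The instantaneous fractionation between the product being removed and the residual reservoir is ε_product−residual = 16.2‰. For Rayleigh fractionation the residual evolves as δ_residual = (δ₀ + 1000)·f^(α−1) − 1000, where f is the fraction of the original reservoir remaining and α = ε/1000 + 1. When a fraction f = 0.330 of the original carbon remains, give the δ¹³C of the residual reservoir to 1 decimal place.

-53.2‰

Rayleigh residual: δ_res = (δ₀ + 1000)·f^(α−1) − 1000
α = ε/1000 + 1 = 1.01620, so α − 1 = 0.01620
f^(α−1) = 0.330^(0.01620) = 0.982200
δ_res = (-36.0 + 1000) × 0.982200 − 1000 = 946.841 − 1000 = -53.16‰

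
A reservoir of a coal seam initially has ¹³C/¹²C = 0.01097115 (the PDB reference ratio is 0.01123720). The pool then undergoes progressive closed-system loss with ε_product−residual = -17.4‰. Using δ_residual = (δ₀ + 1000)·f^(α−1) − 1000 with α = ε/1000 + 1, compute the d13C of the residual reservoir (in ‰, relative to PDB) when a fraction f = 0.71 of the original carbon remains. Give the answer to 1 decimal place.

-17.8‰

δ₀ = (0.01097115/0.01123720 − 1)×1000 = (0.976324 − 1)×1000 = -23.676‰
α − 1 = ε/1000 = -0.0174
f^(α−1) = 0.71^(-0.0174) = 1.005977
δ_res = (-23.676 + 1000) × 1.005977 − 1000 = 982.160 − 1000 = -17.84‰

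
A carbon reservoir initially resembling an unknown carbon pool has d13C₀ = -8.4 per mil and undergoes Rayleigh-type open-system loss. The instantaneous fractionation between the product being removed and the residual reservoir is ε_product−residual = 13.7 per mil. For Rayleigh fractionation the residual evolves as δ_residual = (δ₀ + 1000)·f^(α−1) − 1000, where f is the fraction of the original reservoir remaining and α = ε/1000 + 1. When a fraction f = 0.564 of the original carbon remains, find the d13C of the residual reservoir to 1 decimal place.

-16.1 per mil

Rayleigh residual: δ_res = (δ₀ + 1000)·f^(α−1) − 1000
α = ε/1000 + 1 = 1.01370, so α − 1 = 0.01370
f^(α−1) = 0.564^(0.01370) = 0.992185
δ_res = (-8.4 + 1000) × 0.992185 − 1000 = 983.850 − 1000 = -16.15 per mil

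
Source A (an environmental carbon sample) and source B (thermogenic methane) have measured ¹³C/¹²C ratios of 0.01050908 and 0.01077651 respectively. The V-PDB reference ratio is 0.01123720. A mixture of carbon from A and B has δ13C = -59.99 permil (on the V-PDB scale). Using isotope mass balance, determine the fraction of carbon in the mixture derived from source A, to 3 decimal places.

δ_A = (0.01050908/0.01123720 − 1)×1000 = (0.935204 − 1)×1000 = -64.796 permil
δ_B = (0.01077651/0.01123720 − 1)×1000 = (0.959003 − 1)×1000 = -40.997 permil
f_A = (δ_mix − δ_B)/(δ_A − δ_B) = (-59.99 − (-40.997))/(-64.796 − (-40.997))
f_A = -18.993 / -23.799 = 0.7981

0.798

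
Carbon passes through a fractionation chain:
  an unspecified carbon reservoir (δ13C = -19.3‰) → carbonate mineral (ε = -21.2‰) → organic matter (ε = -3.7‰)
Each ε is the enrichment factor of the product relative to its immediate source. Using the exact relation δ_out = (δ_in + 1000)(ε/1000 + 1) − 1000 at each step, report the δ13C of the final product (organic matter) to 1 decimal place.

step 1: δ = (-19.30 + 1000)·(-21.2/1000 + 1) − 1000 = -40.09‰
step 2: δ = (-40.09 + 1000)·(-3.7/1000 + 1) − 1000 = -43.64‰

-43.6‰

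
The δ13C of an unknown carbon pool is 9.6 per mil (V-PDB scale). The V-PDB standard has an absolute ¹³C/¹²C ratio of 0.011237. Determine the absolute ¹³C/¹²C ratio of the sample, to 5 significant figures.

0.011345

R_sample = R_standard × (δ13C/1000 + 1)
R_sample = 0.011237 × (9.6/1000 + 1) = 0.011237 × 1.009600
R_sample = 0.0113449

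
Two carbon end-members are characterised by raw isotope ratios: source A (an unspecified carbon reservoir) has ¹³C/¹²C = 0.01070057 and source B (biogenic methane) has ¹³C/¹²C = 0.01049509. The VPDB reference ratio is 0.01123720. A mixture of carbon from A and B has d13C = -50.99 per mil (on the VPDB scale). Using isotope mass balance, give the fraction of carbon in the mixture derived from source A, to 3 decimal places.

δ_A = (0.01070057/0.01123720 − 1)×1000 = (0.952245 − 1)×1000 = -47.755 per mil
δ_B = (0.01049509/0.01123720 − 1)×1000 = (0.933960 − 1)×1000 = -66.040 per mil
f_A = (δ_mix − δ_B)/(δ_A − δ_B) = (-50.99 − (-66.040))/(-47.755 − (-66.040))
f_A = 15.050 / 18.286 = 0.8231

0.823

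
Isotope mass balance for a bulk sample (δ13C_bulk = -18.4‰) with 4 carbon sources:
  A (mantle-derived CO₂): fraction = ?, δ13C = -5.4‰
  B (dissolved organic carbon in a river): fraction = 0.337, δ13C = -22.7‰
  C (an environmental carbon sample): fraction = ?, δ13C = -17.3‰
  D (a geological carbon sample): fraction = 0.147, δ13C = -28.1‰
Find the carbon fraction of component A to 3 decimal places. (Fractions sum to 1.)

Let f_A and f_C be the unknown fractions; fractions sum to 1 so f_A + f_C = 0.516.
Mass balance: Σ fᵢ·δᵢ = δ_bulk ⇒ f_A·(-5.4) + f_C·(-17.3) = -18.4 − (-11.781) = -6.619
Substitute f_C = 0.516 − f_A:
f_A·(-5.4 − -17.3) = -6.619 − 0.516×(-17.3) = 2.307
f_A = 2.307 / 11.9 = 0.1939

0.194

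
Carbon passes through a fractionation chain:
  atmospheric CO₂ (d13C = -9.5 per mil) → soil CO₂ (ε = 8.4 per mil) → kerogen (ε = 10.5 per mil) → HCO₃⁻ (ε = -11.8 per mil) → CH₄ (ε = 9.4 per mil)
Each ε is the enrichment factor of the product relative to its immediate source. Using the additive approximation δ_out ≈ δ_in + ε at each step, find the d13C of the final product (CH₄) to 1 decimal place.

7.0 per mil

step 1: δ ≈ -9.5 + (8.4) = -1.1 per mil
step 2: δ ≈ -1.1 + (10.5) = 9.4 per mil
step 3: δ ≈ 9.4 + (-11.8) = -2.4 per mil
step 4: δ ≈ -2.4 + (9.4) = 7.0 per mil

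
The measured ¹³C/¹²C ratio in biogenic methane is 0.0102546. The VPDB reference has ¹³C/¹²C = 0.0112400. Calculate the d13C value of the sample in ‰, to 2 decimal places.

d13C = (R_sample / R_standard − 1) × 1000
R_sample / R_standard = 0.0102546 / 0.0112400 = 0.912331
d13C = (0.912331 − 1) × 1000 = -87.669‰

-87.67‰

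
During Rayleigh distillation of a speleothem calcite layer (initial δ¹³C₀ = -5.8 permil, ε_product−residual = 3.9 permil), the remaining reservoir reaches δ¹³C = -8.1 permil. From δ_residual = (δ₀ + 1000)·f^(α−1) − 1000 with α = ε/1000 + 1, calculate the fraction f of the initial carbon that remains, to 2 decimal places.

α − 1 = ε/1000 = 0.0039
(δ_res + 1000)/(δ₀ + 1000) = (-8.1 + 1000)/(-5.8 + 1000) = 991.9/994.2 = 0.997687
f = 0.997687^(1/0.0039) = exp(ln(0.997687)/0.0039) = exp(-0.00232/0.0039)
f = exp(-0.5939) = 0.5522

0.55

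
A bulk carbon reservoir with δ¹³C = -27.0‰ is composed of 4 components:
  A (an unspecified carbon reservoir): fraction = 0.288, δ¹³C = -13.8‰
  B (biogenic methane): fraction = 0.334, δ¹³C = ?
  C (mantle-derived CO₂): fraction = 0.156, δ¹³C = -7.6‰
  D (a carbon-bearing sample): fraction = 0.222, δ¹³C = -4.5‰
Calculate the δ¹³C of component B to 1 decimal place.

-62.4‰

Isotope mass balance: δ_bulk = Σ fᵢ·δᵢ.
-27.0 = 0.288×(-13.8) + 0.334×δ_B + 0.156×(-7.6) + 0.222×(-4.5)
0.334·δ_B = -27.0 − (-6.159) = -20.841
δ_B = -20.841 / 0.334 = -62.40‰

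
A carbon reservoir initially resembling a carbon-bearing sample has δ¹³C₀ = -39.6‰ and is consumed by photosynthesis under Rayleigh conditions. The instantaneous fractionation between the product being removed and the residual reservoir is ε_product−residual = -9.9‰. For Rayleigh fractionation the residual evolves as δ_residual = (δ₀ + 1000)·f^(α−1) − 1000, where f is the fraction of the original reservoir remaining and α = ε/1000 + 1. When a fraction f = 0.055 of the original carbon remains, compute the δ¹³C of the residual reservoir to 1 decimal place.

-11.6‰

Rayleigh residual: δ_res = (δ₀ + 1000)·f^(α−1) − 1000
α = ε/1000 + 1 = 0.99010, so α − 1 = -0.00990
f^(α−1) = 0.055^(-0.00990) = 1.029130
δ_res = (-39.6 + 1000) × 1.029130 − 1000 = 988.377 − 1000 = -11.62‰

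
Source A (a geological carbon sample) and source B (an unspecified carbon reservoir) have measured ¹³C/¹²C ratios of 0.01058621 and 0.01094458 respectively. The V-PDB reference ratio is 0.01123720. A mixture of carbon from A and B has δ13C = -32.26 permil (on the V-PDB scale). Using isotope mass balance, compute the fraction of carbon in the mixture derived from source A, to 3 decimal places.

0.195

δ_A = (0.01058621/0.01123720 − 1)×1000 = (0.942068 − 1)×1000 = -57.932 permil
δ_B = (0.01094458/0.01123720 − 1)×1000 = (0.973960 − 1)×1000 = -26.040 permil
f_A = (δ_mix − δ_B)/(δ_A − δ_B) = (-32.26 − (-26.040))/(-57.932 − (-26.040))
f_A = -6.220 / -31.891 = 0.1950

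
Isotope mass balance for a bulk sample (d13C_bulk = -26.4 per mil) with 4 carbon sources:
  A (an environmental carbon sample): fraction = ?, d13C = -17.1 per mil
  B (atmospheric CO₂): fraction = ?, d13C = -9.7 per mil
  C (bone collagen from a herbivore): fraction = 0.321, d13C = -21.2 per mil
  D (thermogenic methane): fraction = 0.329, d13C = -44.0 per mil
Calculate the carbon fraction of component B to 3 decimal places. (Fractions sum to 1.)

0.117

Let f_B and f_A be the unknown fractions; fractions sum to 1 so f_B + f_A = 0.350.
Mass balance: Σ fᵢ·δᵢ = δ_bulk ⇒ f_B·(-9.7) + f_A·(-17.1) = -26.4 − (-21.281) = -5.119
Substitute f_A = 0.350 − f_B:
f_B·(-9.7 − -17.1) = -5.119 − 0.350×(-17.1) = 0.866
f_B = 0.866 / 7.4 = 0.1171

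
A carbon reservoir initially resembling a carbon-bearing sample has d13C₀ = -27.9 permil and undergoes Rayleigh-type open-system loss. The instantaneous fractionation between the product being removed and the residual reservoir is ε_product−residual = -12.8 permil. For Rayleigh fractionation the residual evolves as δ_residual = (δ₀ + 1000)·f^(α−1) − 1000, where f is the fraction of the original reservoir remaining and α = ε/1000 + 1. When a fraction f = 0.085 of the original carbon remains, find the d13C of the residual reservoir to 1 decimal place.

Rayleigh residual: δ_res = (δ₀ + 1000)·f^(α−1) − 1000
α = ε/1000 + 1 = 0.98720, so α − 1 = -0.01280
f^(α−1) = 0.085^(-0.01280) = 1.032056
δ_res = (-27.9 + 1000) × 1.032056 − 1000 = 1003.262 − 1000 = 3.26 permil

3.3 permil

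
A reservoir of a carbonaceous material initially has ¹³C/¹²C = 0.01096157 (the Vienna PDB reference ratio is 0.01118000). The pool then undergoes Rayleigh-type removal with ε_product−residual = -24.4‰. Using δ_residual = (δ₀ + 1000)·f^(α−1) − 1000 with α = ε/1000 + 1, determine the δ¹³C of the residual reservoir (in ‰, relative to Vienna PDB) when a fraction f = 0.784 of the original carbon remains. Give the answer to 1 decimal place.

-13.7‰

δ₀ = (0.01096157/0.01118000 − 1)×1000 = (0.980462 − 1)×1000 = -19.538‰
α − 1 = ε/1000 = -0.0244
f^(α−1) = 0.784^(-0.0244) = 1.005955
δ_res = (-19.538 + 1000) × 1.005955 − 1000 = 986.301 − 1000 = -13.70‰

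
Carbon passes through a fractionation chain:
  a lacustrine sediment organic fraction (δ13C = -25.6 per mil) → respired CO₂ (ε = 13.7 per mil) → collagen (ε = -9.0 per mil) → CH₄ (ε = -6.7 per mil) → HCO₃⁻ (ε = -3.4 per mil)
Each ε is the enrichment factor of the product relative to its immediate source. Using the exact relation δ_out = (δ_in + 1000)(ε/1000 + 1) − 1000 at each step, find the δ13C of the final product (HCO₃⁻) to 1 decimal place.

-31.0 per mil

step 1: δ = (-25.60 + 1000)·(13.7/1000 + 1) − 1000 = -12.25 per mil
step 2: δ = (-12.25 + 1000)·(-9.0/1000 + 1) − 1000 = -21.14 per mil
step 3: δ = (-21.14 + 1000)·(-6.7/1000 + 1) − 1000 = -27.70 per mil
step 4: δ = (-27.70 + 1000)·(-3.4/1000 + 1) − 1000 = -31.00 per mil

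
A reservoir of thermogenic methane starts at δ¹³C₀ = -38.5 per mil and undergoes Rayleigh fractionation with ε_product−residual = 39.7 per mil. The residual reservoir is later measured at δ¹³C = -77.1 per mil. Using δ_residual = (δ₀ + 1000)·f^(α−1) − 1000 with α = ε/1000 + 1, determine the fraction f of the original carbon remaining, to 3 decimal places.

α − 1 = ε/1000 = 0.0397
(δ_res + 1000)/(δ₀ + 1000) = (-77.1 + 1000)/(-38.5 + 1000) = 922.9/961.5 = 0.959854
f = 0.959854^(1/0.0397) = exp(ln(0.959854)/0.0397) = exp(-0.04097/0.0397)
f = exp(-1.0321) = 0.3563

0.356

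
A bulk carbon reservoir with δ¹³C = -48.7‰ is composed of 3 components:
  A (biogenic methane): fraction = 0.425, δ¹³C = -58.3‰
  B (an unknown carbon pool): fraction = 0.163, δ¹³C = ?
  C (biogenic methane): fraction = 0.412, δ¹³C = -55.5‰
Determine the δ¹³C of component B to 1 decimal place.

-6.5‰

Isotope mass balance: δ_bulk = Σ fᵢ·δᵢ.
-48.7 = 0.425×(-58.3) + 0.163×δ_B + 0.412×(-55.5)
0.163·δ_B = -48.7 − (-47.644) = -1.056
δ_B = -1.056 / 0.163 = -6.48‰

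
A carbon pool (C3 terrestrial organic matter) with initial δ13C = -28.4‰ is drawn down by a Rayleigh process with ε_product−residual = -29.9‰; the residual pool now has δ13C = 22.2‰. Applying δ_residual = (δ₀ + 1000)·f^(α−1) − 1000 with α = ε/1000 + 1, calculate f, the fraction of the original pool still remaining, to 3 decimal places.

α − 1 = ε/1000 = -0.0299
(δ_res + 1000)/(δ₀ + 1000) = (22.2 + 1000)/(-28.4 + 1000) = 1022.2/971.6 = 1.052079
f = 1.052079^(1/-0.0299) = exp(ln(1.052079)/-0.0299) = exp(0.05077/-0.0299)
f = exp(-1.6979) = 0.1831

0.183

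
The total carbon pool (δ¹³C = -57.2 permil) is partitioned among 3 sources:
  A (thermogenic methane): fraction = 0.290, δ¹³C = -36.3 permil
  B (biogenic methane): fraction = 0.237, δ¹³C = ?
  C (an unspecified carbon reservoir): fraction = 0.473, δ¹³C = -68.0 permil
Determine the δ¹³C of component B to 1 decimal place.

Isotope mass balance: δ_bulk = Σ fᵢ·δᵢ.
-57.2 = 0.290×(-36.3) + 0.237×δ_B + 0.473×(-68.0)
0.237·δ_B = -57.2 − (-42.691) = -14.509
δ_B = -14.509 / 0.237 = -61.22 permil

-61.2 permil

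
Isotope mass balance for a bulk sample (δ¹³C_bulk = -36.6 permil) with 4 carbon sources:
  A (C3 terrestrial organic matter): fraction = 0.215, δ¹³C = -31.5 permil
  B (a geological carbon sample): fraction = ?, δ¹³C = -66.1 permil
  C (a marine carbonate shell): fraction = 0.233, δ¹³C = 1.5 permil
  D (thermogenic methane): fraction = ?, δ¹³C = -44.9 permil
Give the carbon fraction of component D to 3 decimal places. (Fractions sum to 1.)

0.298

Let f_D and f_B be the unknown fractions; fractions sum to 1 so f_D + f_B = 0.552.
Mass balance: Σ fᵢ·δᵢ = δ_bulk ⇒ f_D·(-44.9) + f_B·(-66.1) = -36.6 − (-6.423) = -30.177
Substitute f_B = 0.552 − f_D:
f_D·(-44.9 − -66.1) = -30.177 − 0.552×(-66.1) = 6.310
f_D = 6.310 / 21.2 = 0.2977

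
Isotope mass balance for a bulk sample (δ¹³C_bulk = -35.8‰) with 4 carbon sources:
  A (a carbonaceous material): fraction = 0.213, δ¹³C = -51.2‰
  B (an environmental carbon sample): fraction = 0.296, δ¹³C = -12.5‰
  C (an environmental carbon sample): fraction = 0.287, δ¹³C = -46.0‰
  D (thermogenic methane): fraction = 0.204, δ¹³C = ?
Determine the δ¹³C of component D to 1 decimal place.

Isotope mass balance: δ_bulk = Σ fᵢ·δᵢ.
-35.8 = 0.213×(-51.2) + 0.296×(-12.5) + 0.287×(-46.0) + 0.204×δ_D
0.204·δ_D = -35.8 − (-27.808) = -7.992
δ_D = -7.992 / 0.204 = -39.18‰

-39.2‰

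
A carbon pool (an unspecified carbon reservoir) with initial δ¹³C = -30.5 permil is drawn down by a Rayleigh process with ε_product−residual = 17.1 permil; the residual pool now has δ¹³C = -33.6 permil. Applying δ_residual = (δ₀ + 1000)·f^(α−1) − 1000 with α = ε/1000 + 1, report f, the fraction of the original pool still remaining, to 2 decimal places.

α − 1 = ε/1000 = 0.0171
(δ_res + 1000)/(δ₀ + 1000) = (-33.6 + 1000)/(-30.5 + 1000) = 966.4/969.5 = 0.996802
f = 0.996802^(1/0.0171) = exp(ln(0.996802)/0.0171) = exp(-0.00320/0.0171)
f = exp(-0.1873) = 0.8292

0.83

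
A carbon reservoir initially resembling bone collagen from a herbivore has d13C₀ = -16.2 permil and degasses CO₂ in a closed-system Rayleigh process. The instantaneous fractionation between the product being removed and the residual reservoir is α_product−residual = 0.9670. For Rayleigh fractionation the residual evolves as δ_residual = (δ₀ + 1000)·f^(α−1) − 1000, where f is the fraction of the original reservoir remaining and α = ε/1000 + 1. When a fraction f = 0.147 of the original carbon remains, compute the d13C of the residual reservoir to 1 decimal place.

Rayleigh residual: δ_res = (δ₀ + 1000)·f^(α−1) − 1000
α − 1 = -0.03300
f^(α−1) = 0.147^(-0.03300) = 1.065316
δ_res = (-16.2 + 1000) × 1.065316 − 1000 = 1048.058 − 1000 = 48.06 permil

48.1 permil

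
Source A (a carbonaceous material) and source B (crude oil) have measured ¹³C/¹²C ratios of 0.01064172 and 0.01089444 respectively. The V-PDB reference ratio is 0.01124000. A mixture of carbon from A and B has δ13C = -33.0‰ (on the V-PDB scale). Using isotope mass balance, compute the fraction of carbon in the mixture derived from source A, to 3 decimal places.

δ_A = (0.01064172/0.01124000 − 1)×1000 = (0.946772 − 1)×1000 = -53.228‰
δ_B = (0.01089444/0.01124000 − 1)×1000 = (0.969256 − 1)×1000 = -30.744‰
f_A = (δ_mix − δ_B)/(δ_A − δ_B) = (-33.0 − (-30.744))/(-53.228 − (-30.744))
f_A = -2.256 / -22.484 = 0.1003

0.100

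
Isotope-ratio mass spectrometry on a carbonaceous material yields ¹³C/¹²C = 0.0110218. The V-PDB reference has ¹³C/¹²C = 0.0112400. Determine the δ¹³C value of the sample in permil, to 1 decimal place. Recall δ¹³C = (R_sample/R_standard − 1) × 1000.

δ¹³C = (R_sample / R_standard − 1) × 1000
R_sample / R_standard = 0.0110218 / 0.0112400 = 0.980587
δ¹³C = (0.980587 − 1) × 1000 = -19.41 permil

-19.4 permil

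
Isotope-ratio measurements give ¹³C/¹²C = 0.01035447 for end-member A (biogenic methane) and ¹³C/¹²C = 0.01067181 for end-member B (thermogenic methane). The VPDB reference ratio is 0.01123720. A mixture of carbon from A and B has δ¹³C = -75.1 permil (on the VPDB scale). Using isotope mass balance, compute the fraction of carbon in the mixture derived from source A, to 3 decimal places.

δ_A = (0.01035447/0.01123720 − 1)×1000 = (0.921446 − 1)×1000 = -78.554 permil
δ_B = (0.01067181/0.01123720 − 1)×1000 = (0.949686 − 1)×1000 = -50.314 permil
f_A = (δ_mix − δ_B)/(δ_A − δ_B) = (-75.1 − (-50.314))/(-78.554 − (-50.314))
f_A = -24.786 / -28.240 = 0.8777

0.878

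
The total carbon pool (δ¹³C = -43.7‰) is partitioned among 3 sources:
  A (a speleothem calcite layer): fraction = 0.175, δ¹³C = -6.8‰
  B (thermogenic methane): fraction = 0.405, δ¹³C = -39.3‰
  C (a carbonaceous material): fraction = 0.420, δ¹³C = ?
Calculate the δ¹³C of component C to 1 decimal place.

-63.3‰

Isotope mass balance: δ_bulk = Σ fᵢ·δᵢ.
-43.7 = 0.175×(-6.8) + 0.405×(-39.3) + 0.420×δ_C
0.420·δ_C = -43.7 − (-17.107) = -26.594
δ_C = -26.594 / 0.420 = -63.32‰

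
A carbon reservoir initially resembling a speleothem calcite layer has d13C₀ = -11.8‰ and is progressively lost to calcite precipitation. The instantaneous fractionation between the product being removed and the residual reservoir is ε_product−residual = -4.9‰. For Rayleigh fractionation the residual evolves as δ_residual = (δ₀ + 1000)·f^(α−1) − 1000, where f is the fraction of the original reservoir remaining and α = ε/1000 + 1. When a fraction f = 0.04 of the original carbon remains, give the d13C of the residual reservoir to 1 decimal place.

3.9‰

Rayleigh residual: δ_res = (δ₀ + 1000)·f^(α−1) − 1000
α = ε/1000 + 1 = 0.99510, so α − 1 = -0.00490
f^(α−1) = 0.04^(-0.00490) = 1.015898
δ_res = (-11.8 + 1000) × 1.015898 − 1000 = 1003.910 − 1000 = 3.91‰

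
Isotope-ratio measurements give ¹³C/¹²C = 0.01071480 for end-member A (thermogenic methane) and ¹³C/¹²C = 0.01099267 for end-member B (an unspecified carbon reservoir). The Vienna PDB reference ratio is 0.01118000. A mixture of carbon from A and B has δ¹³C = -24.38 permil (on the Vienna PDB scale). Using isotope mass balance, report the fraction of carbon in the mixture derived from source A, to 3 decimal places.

0.307

δ_A = (0.01071480/0.01118000 − 1)×1000 = (0.958390 − 1)×1000 = -41.610 permil
δ_B = (0.01099267/0.01118000 − 1)×1000 = (0.983244 − 1)×1000 = -16.756 permil
f_A = (δ_mix − δ_B)/(δ_A − δ_B) = (-24.38 − (-16.756))/(-41.610 − (-16.756))
f_A = -7.624 / -24.854 = 0.3068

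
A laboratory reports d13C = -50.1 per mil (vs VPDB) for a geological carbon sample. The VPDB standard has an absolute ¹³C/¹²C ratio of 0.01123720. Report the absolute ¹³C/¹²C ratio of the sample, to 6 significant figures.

R_sample = R_standard × (d13C/1000 + 1)
R_sample = 0.01123720 × (-50.1/1000 + 1) = 0.01123720 × 0.949900
R_sample = 0.0106742

0.0106742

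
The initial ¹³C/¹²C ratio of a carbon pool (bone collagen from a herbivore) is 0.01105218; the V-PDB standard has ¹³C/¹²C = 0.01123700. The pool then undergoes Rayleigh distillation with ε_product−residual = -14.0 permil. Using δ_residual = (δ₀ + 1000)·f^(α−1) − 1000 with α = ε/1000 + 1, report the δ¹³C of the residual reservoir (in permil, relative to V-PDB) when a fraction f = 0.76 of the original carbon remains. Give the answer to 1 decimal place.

δ₀ = (0.01105218/0.01123700 − 1)×1000 = (0.983553 − 1)×1000 = -16.447 permil
α − 1 = ε/1000 = -0.0140
f^(α−1) = 0.76^(-0.0140) = 1.003850
δ_res = (-16.447 + 1000) × 1.003850 − 1000 = 987.339 − 1000 = -12.66 permil

-12.7 permil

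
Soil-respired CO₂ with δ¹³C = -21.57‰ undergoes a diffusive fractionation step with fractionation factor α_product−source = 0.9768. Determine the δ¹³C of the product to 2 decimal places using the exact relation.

δ_product = (δ_source + 1000)·α − 1000
δ_product = (-21.57 + 1000) × 0.9768 − 1000
δ_product = 955.730 − 1000 = -44.270‰

-44.27‰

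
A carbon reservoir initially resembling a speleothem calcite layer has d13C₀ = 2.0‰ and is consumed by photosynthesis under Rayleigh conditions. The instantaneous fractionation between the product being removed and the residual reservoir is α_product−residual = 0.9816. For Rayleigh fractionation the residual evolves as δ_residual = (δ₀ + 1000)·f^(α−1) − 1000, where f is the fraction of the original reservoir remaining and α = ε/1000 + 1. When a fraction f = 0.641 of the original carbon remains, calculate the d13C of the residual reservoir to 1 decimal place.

Rayleigh residual: δ_res = (δ₀ + 1000)·f^(α−1) − 1000
α − 1 = -0.01840
f^(α−1) = 0.641^(-0.01840) = 1.008217
δ_res = (2.0 + 1000) × 1.008217 − 1000 = 1010.233 − 1000 = 10.23‰

10.2‰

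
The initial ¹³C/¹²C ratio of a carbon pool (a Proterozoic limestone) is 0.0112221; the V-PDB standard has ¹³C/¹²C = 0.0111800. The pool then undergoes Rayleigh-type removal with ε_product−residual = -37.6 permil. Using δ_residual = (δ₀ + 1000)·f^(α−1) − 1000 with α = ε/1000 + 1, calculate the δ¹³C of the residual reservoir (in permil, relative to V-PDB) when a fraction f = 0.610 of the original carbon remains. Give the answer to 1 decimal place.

22.6 permil

δ₀ = (0.0112221/0.0111800 − 1)×1000 = (1.003766 − 1)×1000 = 3.766 permil
α − 1 = ε/1000 = -0.0376
f^(α−1) = 0.610^(-0.0376) = 1.018759
δ_res = (3.766 + 1000) × 1.018759 − 1000 = 1022.596 − 1000 = 22.60 permil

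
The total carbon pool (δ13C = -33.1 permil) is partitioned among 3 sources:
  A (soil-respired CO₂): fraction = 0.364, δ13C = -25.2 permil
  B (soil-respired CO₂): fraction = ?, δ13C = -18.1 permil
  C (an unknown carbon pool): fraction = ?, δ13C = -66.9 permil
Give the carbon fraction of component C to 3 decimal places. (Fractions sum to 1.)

Let f_C and f_B be the unknown fractions; fractions sum to 1 so f_C + f_B = 0.636.
Mass balance: Σ fᵢ·δᵢ = δ_bulk ⇒ f_C·(-66.9) + f_B·(-18.1) = -33.1 − (-9.173) = -23.927
Substitute f_B = 0.636 − f_C:
f_C·(-66.9 − -18.1) = -23.927 − 0.636×(-18.1) = -12.416
f_C = -12.416 / -48.8 = 0.2544

0.254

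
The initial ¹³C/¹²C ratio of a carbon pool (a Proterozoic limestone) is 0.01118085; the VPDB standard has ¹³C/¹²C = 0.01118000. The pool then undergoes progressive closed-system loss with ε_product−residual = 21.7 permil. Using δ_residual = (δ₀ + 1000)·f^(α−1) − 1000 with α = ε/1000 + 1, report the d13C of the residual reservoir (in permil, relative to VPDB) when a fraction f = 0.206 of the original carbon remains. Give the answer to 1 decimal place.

δ₀ = (0.01118085/0.01118000 − 1)×1000 = (1.000076 − 1)×1000 = 0.076 permil
α − 1 = ε/1000 = 0.0217
f^(α−1) = 0.206^(0.0217) = 0.966298
δ_res = (0.076 + 1000) × 0.966298 − 1000 = 966.371 − 1000 = -33.63 permil

-33.6 permil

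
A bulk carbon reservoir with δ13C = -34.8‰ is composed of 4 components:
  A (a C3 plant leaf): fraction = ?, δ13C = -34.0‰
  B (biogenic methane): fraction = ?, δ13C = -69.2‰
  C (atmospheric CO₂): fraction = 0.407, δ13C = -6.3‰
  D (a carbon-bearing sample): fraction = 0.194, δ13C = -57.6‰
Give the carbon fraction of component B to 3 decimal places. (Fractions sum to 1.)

Let f_B and f_A be the unknown fractions; fractions sum to 1 so f_B + f_A = 0.399.
Mass balance: Σ fᵢ·δᵢ = δ_bulk ⇒ f_B·(-69.2) + f_A·(-34.0) = -34.8 − (-13.739) = -21.061
Substitute f_A = 0.399 − f_B:
f_B·(-69.2 − -34.0) = -21.061 − 0.399×(-34.0) = -7.495
f_B = -7.495 / -35.2 = 0.2129

0.213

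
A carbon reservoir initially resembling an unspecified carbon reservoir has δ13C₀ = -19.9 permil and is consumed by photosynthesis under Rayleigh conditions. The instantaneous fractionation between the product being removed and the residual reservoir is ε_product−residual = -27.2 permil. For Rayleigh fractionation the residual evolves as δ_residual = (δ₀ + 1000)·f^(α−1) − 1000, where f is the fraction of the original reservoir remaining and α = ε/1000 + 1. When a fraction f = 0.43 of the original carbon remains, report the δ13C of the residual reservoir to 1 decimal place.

2.9 permil

Rayleigh residual: δ_res = (δ₀ + 1000)·f^(α−1) − 1000
α = ε/1000 + 1 = 0.97280, so α − 1 = -0.02720
f^(α−1) = 0.43^(-0.02720) = 1.023222
δ_res = (-19.9 + 1000) × 1.023222 − 1000 = 1002.859 − 1000 = 2.86 permil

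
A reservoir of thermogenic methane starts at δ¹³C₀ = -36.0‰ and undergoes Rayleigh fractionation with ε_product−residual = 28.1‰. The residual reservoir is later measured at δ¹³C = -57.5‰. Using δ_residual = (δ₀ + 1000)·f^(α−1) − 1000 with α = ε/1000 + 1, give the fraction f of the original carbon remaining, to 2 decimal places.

0.45

α − 1 = ε/1000 = 0.0281
(δ_res + 1000)/(δ₀ + 1000) = (-57.5 + 1000)/(-36.0 + 1000) = 942.5/964.0 = 0.977697
f = 0.977697^(1/0.0281) = exp(ln(0.977697)/0.0281) = exp(-0.02256/0.0281)
f = exp(-0.8027) = 0.4481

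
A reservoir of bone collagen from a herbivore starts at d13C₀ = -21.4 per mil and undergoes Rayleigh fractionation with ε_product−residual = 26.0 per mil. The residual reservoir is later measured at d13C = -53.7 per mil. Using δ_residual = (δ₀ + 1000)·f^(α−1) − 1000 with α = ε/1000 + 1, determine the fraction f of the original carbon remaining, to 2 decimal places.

0.28

α − 1 = ε/1000 = 0.0260
(δ_res + 1000)/(δ₀ + 1000) = (-53.7 + 1000)/(-21.4 + 1000) = 946.3/978.6 = 0.966994
f = 0.966994^(1/0.0260) = exp(ln(0.966994)/0.0260) = exp(-0.03356/0.0260)
f = exp(-1.2909) = 0.2750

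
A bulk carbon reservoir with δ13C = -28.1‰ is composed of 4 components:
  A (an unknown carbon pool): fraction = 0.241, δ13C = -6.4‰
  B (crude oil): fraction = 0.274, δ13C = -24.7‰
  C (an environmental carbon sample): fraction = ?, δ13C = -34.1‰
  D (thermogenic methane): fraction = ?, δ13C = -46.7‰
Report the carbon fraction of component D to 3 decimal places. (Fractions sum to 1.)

0.258

Let f_D and f_C be the unknown fractions; fractions sum to 1 so f_D + f_C = 0.485.
Mass balance: Σ fᵢ·δᵢ = δ_bulk ⇒ f_D·(-46.7) + f_C·(-34.1) = -28.1 − (-8.310) = -19.790
Substitute f_C = 0.485 − f_D:
f_D·(-46.7 − -34.1) = -19.790 − 0.485×(-34.1) = -3.251
f_D = -3.251 / -12.6 = 0.2580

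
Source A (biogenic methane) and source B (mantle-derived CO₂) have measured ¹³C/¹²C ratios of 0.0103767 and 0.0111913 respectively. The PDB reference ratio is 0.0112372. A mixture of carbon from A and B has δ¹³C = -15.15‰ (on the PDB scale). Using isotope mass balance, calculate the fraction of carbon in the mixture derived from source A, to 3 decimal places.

0.153

δ_A = (0.0103767/0.0112372 − 1)×1000 = (0.923424 − 1)×1000 = -76.576‰
δ_B = (0.0111913/0.0112372 − 1)×1000 = (0.995915 − 1)×1000 = -4.085‰
f_A = (δ_mix − δ_B)/(δ_A − δ_B) = (-15.15 − (-4.085))/(-76.576 − (-4.085))
f_A = -11.065 / -72.491 = 0.1526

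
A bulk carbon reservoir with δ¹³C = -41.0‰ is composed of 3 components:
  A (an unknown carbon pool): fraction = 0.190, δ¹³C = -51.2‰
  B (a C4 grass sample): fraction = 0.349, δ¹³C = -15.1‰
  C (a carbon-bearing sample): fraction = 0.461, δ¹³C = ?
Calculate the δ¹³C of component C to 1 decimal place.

-56.4‰

Isotope mass balance: δ_bulk = Σ fᵢ·δᵢ.
-41.0 = 0.190×(-51.2) + 0.349×(-15.1) + 0.461×δ_C
0.461·δ_C = -41.0 − (-14.998) = -26.002
δ_C = -26.002 / 0.461 = -56.40‰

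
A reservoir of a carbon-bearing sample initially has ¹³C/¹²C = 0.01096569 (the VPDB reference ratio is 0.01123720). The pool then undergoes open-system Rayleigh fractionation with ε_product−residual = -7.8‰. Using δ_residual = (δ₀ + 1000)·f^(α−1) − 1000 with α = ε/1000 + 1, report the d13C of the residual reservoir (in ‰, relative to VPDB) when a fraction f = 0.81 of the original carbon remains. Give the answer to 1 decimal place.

δ₀ = (0.01096569/0.01123720 − 1)×1000 = (0.975838 − 1)×1000 = -24.162‰
α − 1 = ε/1000 = -0.0078
f^(α−1) = 0.81^(-0.0078) = 1.001645
δ_res = (-24.162 + 1000) × 1.001645 − 1000 = 977.444 − 1000 = -22.56‰

-22.6‰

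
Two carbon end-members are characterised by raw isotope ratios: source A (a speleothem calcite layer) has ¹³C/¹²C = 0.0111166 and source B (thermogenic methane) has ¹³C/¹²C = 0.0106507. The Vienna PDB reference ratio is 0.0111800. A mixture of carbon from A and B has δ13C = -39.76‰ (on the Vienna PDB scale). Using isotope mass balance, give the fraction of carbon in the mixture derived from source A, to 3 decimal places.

0.182

δ_A = (0.0111166/0.0111800 − 1)×1000 = (0.994329 − 1)×1000 = -5.671‰
δ_B = (0.0106507/0.0111800 − 1)×1000 = (0.952657 − 1)×1000 = -47.343‰
f_A = (δ_mix − δ_B)/(δ_A − δ_B) = (-39.76 − (-47.343))/(-5.671 − (-47.343))
f_A = 7.583 / 41.673 = 0.1820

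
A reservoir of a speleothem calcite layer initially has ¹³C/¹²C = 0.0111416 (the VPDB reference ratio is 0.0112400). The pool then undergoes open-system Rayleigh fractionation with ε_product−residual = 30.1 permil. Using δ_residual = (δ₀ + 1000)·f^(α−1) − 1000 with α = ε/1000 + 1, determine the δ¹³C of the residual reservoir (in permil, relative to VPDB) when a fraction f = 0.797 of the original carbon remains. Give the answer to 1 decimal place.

δ₀ = (0.0111416/0.0112400 − 1)×1000 = (0.991246 − 1)×1000 = -8.754 permil
α − 1 = ε/1000 = 0.0301
f^(α−1) = 0.797^(0.0301) = 0.993194
δ_res = (-8.754 + 1000) × 0.993194 − 1000 = 984.499 − 1000 = -15.50 permil

-15.5 permil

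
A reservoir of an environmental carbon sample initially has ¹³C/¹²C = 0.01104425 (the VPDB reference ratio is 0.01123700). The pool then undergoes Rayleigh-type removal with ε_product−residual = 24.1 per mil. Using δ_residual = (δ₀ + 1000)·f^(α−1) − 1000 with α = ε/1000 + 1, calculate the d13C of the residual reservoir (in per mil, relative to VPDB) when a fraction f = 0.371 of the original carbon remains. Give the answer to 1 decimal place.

δ₀ = (0.01104425/0.01123700 − 1)×1000 = (0.982847 − 1)×1000 = -17.153 per mil
α − 1 = ε/1000 = 0.0241
f^(α−1) = 0.371^(0.0241) = 0.976387
δ_res = (-17.153 + 1000) × 0.976387 − 1000 = 959.639 − 1000 = -40.36 per mil

-40.4 per mil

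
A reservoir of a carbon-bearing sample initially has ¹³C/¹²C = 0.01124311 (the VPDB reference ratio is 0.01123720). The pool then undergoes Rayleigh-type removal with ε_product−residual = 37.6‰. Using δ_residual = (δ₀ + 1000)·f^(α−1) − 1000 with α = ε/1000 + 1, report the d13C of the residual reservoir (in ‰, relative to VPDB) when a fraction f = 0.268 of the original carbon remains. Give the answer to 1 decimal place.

δ₀ = (0.01124311/0.01123720 − 1)×1000 = (1.000526 − 1)×1000 = 0.526‰
α − 1 = ε/1000 = 0.0376
f^(α−1) = 0.268^(0.0376) = 0.951695
δ_res = (0.526 + 1000) × 0.951695 − 1000 = 952.196 − 1000 = -47.80‰

-47.8‰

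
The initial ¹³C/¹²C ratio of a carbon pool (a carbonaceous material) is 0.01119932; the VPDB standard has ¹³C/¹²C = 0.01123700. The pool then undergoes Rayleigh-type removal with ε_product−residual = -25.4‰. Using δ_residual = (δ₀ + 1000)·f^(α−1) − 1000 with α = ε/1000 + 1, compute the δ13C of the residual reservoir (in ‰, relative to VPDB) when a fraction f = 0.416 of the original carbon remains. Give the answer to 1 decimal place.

19.1‰

δ₀ = (0.01119932/0.01123700 − 1)×1000 = (0.996647 − 1)×1000 = -3.353‰
α − 1 = ε/1000 = -0.0254
f^(α−1) = 0.416^(-0.0254) = 1.022528
δ_res = (-3.353 + 1000) × 1.022528 − 1000 = 1019.099 − 1000 = 19.10‰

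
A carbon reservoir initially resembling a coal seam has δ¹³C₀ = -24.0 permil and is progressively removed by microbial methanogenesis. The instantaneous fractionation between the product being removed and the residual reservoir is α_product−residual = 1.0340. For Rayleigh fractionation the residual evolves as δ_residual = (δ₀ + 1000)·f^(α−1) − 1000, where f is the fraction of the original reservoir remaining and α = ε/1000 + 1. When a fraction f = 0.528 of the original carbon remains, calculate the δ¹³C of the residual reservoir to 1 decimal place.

-45.0 permil

Rayleigh residual: δ_res = (δ₀ + 1000)·f^(α−1) − 1000
α − 1 = 0.03400
f^(α−1) = 0.528^(0.03400) = 0.978520
δ_res = (-24.0 + 1000) × 0.978520 − 1000 = 955.035 − 1000 = -44.96 permil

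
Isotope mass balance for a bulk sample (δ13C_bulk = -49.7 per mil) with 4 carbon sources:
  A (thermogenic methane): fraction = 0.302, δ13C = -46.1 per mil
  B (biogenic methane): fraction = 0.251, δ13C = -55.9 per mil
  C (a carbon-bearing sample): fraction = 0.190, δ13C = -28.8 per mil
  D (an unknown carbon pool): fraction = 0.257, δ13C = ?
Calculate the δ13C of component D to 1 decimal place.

-63.3 per mil

Isotope mass balance: δ_bulk = Σ fᵢ·δᵢ.
-49.7 = 0.302×(-46.1) + 0.251×(-55.9) + 0.190×(-28.8) + 0.257×δ_D
0.257·δ_D = -49.7 − (-33.425) = -16.275
δ_D = -16.275 / 0.257 = -63.33 per mil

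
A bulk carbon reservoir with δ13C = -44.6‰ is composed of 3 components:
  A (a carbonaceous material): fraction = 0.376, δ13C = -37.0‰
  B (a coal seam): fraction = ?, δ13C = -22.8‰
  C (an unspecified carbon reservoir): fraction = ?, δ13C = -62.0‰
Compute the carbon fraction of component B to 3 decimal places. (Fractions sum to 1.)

Let f_B and f_C be the unknown fractions; fractions sum to 1 so f_B + f_C = 0.624.
Mass balance: Σ fᵢ·δᵢ = δ_bulk ⇒ f_B·(-22.8) + f_C·(-62.0) = -44.6 − (-13.912) = -30.688
Substitute f_C = 0.624 − f_B:
f_B·(-22.8 − -62.0) = -30.688 − 0.624×(-62.0) = 8.000
f_B = 8.000 / 39.2 = 0.2041

0.204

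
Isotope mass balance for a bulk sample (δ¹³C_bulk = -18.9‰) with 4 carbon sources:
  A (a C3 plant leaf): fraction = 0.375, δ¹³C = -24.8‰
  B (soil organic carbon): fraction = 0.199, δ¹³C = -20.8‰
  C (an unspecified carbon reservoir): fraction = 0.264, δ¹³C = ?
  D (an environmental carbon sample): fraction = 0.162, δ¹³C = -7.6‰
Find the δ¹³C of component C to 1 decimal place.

Isotope mass balance: δ_bulk = Σ fᵢ·δᵢ.
-18.9 = 0.375×(-24.8) + 0.199×(-20.8) + 0.264×δ_C + 0.162×(-7.6)
0.264·δ_C = -18.9 − (-14.670) = -4.230
δ_C = -4.230 / 0.264 = -16.02‰

-16.0‰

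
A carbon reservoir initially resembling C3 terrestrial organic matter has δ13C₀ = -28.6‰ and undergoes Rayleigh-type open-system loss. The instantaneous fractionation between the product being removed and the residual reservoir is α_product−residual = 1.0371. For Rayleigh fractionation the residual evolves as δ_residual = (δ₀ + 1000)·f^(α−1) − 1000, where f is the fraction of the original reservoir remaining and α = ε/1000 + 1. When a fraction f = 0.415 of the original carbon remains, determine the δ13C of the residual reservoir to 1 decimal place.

Rayleigh residual: δ_res = (δ₀ + 1000)·f^(α−1) − 1000
α − 1 = 0.03710
f^(α−1) = 0.415^(0.03710) = 0.967898
δ_res = (-28.6 + 1000) × 0.967898 − 1000 = 940.216 − 1000 = -59.78‰

-59.8‰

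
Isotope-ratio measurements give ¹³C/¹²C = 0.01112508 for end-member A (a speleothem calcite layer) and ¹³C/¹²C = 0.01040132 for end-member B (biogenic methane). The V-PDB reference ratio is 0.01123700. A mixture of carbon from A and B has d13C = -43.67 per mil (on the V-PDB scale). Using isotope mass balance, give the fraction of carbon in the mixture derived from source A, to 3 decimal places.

0.477

δ_A = (0.01112508/0.01123700 − 1)×1000 = (0.990040 − 1)×1000 = -9.960 per mil
δ_B = (0.01040132/0.01123700 − 1)×1000 = (0.925631 − 1)×1000 = -74.369 per mil
f_A = (δ_mix − δ_B)/(δ_A − δ_B) = (-43.67 − (-74.369))/(-9.960 − (-74.369))
f_A = 30.699 / 64.409 = 0.4766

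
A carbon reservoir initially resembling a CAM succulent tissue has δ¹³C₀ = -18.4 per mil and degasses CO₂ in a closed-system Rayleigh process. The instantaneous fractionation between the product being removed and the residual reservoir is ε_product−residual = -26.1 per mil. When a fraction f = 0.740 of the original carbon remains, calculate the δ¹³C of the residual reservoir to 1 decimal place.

Rayleigh residual: δ_res = (δ₀ + 1000)·f^(α−1) − 1000
α = ε/1000 + 1 = 0.97390, so α − 1 = -0.02610
f^(α−1) = 0.740^(-0.02610) = 1.007890
δ_res = (-18.4 + 1000) × 1.007890 − 1000 = 989.345 − 1000 = -10.66 per mil

-10.7 per mil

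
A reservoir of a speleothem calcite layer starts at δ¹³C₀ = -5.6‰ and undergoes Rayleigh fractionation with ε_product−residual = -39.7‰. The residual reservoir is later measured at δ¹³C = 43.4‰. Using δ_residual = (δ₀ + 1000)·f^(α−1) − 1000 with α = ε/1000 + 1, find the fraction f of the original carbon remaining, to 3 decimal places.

0.298

α − 1 = ε/1000 = -0.0397
(δ_res + 1000)/(δ₀ + 1000) = (43.4 + 1000)/(-5.6 + 1000) = 1043.4/994.4 = 1.049276
f = 1.049276^(1/-0.0397) = exp(ln(1.049276)/-0.0397) = exp(0.04810/-0.0397)
f = exp(-1.2116) = 0.2977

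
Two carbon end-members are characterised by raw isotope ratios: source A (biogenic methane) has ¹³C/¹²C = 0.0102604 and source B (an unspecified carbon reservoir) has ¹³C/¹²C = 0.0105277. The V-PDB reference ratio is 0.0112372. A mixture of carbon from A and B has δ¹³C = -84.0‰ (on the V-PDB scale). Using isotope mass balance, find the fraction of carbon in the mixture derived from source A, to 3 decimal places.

0.877

δ_A = (0.0102604/0.0112372 − 1)×1000 = (0.913074 − 1)×1000 = -86.926‰
δ_B = (0.0105277/0.0112372 − 1)×1000 = (0.936861 − 1)×1000 = -63.139‰
f_A = (δ_mix − δ_B)/(δ_A − δ_B) = (-84.0 − (-63.139))/(-86.926 − (-63.139))
f_A = -20.861 / -23.787 = 0.8770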